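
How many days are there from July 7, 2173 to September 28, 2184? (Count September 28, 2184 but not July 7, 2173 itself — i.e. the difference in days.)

Jul 7, 2173 → Jul 7, 2174: 365 days.
Jul 7, 2174 → Jul 7, 2175: 365 days.
Jul 7, 2175 → Jul 7, 2176: 366 days (Feb 29, 2176 is in that span).
Jul 7, 2176 → Jul 7, 2177: 365 days.
Jul 7, 2177 → Jul 7, 2178: 365 days.
Jul 7, 2178 → Jul 7, 2179: 365 days.
Jul 7, 2179 → Jul 7, 2180: 366 days (Feb 29, 2180 is in that span).
Jul 7, 2180 → Jul 7, 2181: 365 days.
Jul 7, 2181 → Jul 7, 2182: 365 days.
Jul 7, 2182 → Jul 7, 2183: 365 days.
Jul 7, 2183 → Jul 7, 2184: 366 days (Feb 29, 2184 is in that span).
Jul 7, 2184 → Aug 7, 2184: 31 days (July has 31).
Aug 7, 2184 → Sep 7, 2184: 31 days (August has 31).
Sep 7, 2184 → Sep 28, 2184: 21 days.
Total: 4101 days.

4101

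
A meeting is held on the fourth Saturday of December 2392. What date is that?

December 26, 2392

December 1, 2392 is a Tuesday.
The first Saturday is therefore December 5 (4 days later).
The fourth Saturday is 5 + 3×7 = December 26.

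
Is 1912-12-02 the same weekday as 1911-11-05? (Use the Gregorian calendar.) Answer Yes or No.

No

From Nov 5, 1911 to Dec 2, 1912 is 393 days.
393 mod 7 = 1, so they are different weekdays.
(Nov 5, 1911 is a Sunday; Dec 2, 1912 is a Monday.)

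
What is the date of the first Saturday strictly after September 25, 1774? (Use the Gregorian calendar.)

October 1, 1774

Sep 25, 1774 is a Sunday.
From Sunday to the next Saturday is 6 days.
Sep 25, 1774 + 6 = Oct 1, 1774.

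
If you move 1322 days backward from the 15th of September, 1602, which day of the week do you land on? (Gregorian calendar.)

Sep 15, 1602 is a Sunday.
1322 mod 7 = 6, so 1322 days before a Sunday is Sunday − 6 = Monday.

Monday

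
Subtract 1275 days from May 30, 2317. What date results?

December 2, 2313

−365 (one year) → May 30, 2316 (910 left).
−366 (one year; includes Feb 29, 2316) → May 30, 2315 (544 left).
−365 (one year) → May 30, 2314 (179 left).
−30 → Apr 30, 2314 (end of Apr, 30 days; 149 left).
−30 → Mar 31, 2314 (end of Mar, 31 days; 119 left).
−31 → Feb 28, 2314 (end of Feb, 28 days; 88 left).
−28 → Jan 31, 2314 (end of Jan, 31 days; 60 left).
−31 → Dec 31, 2313 (end of Dec, 31 days; 29 left).
−29 → Dec 2, 2313.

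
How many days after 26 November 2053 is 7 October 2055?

680

Nov 26, 2053 → Nov 26, 2054: 365 days.
Nov 26, 2054 → Dec 26, 2054: 30 days (November has 30).
Dec 26, 2054 → Jan 26, 2055: 31 days (December has 31).
Jan 26, 2055 → Feb 26, 2055: 31 days (January has 31).
Feb 26, 2055 → Mar 26, 2055: 28 days (February has 28).
Mar 26, 2055 → Apr 26, 2055: 31 days (March has 31).
Apr 26, 2055 → May 26, 2055: 30 days (April has 30).
May 26, 2055 → Jun 26, 2055: 31 days (May has 31).
Jun 26, 2055 → Jul 26, 2055: 30 days (June has 30).
Jul 26, 2055 → Aug 26, 2055: 31 days (July has 31).
Aug 26, 2055 → Sep 26, 2055: 31 days (August has 31).
Sep 26, 2055 → Oct 7, 2055: 11 days.
Total: 680 days.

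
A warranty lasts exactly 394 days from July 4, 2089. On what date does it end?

Jul has 31 days: +28 → Aug 1, 2089 (366 left).
Aug has 31 days: +31 → Sep 1, 2089 (335 left).
Sep has 30 days: +30 → Oct 1, 2089 (305 left).
Oct has 31 days: +31 → Nov 1, 2089 (274 left).
Nov has 30 days: +30 → Dec 1, 2089 (244 left).
Dec has 31 days: +31 → Jan 1, 2090 (213 left).
Jan has 31 days: +31 → Feb 1, 2090 (182 left).
Feb has 28 days: +28 → Mar 1, 2090 (154 left).
Mar has 31 days: +31 → Apr 1, 2090 (123 left).
Apr has 30 days: +30 → May 1, 2090 (93 left).
May has 31 days: +31 → Jun 1, 2090 (62 left).
Jun has 30 days: +30 → Jul 1, 2090 (32 left).
Jul has 31 days: +31 → Aug 1, 2090 (1 left).
+1 → Aug 2, 2090.

August 2, 2090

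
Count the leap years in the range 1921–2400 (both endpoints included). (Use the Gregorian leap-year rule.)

Multiples of 4 in [1921,2400]: 120.
Of those, multiples of 100: 5 (not leap unless ÷400).
Multiples of 400: 2.
Leap years = 120 − 5 + 2 = 117.

117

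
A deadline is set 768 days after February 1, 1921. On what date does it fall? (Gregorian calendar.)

+365 (one year) → Feb 1, 1922 (403 left).
+365 (one year) → Feb 1, 1923 (38 left).
Feb has 28 days: +28 → Mar 1, 1923 (10 left).
+10 → Mar 11, 1923.

March 11, 1923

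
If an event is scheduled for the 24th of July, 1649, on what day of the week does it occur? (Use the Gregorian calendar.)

Doomsday rule: the anchor day for the 1600s is Tuesday. For year 49: 49÷12 = 4 r 1, and 1÷4 = 0, so 4+1+0 = 5.
Tuesday + 5 ≡ Sunday — that's 1649's doomsday.
In July the doomsday date is Jul 11.
Jul 24 is 13 days after Jul 11; 13 mod 7 = 6, so Sunday + 6 = Saturday.

Saturday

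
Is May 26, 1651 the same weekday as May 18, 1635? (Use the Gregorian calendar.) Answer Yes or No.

From May 18, 1635 to May 26, 1651 is 5852 days.
5852 mod 7 = 0, so they are the same weekday.
(May 18, 1635 is a Friday; May 26, 1651 is a Friday.)

Yes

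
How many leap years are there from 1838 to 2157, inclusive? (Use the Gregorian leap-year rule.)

78

Multiples of 4 in [1838,2157]: 80.
Of those, multiples of 100: 3 (not leap unless ÷400).
Multiples of 400: 1.
Leap years = 80 − 3 + 1 = 78.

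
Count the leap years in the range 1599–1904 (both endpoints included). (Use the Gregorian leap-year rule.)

74

Multiples of 4 in [1599,1904]: 77.
Of those, multiples of 100: 4 (not leap unless ÷400).
Multiples of 400: 1.
Leap years = 77 − 4 + 1 = 74.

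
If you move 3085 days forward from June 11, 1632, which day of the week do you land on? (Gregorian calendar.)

Wednesday

Jun 11, 1632 is a Friday.
3085 mod 7 = 5, so 3085 days after a Friday is Friday + 5 = Wednesday.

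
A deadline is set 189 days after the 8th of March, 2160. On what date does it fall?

Mar has 31 days: +24 → Apr 1, 2160 (165 left).
Apr has 30 days: +30 → May 1, 2160 (135 left).
May has 31 days: +31 → Jun 1, 2160 (104 left).
Jun has 30 days: +30 → Jul 1, 2160 (74 left).
Jul has 31 days: +31 → Aug 1, 2160 (43 left).
Aug has 31 days: +31 → Sep 1, 2160 (12 left).
+12 → Sep 13, 2160.

September 13, 2160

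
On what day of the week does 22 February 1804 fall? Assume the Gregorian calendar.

Doomsday rule: the anchor day for the 1800s is Friday. For year 04: 4÷12 = 0 r 4, and 4÷4 = 1, so 0+4+1 = 5.
Friday + 5 ≡ Wednesday — that's 1804's doomsday.
In February the doomsday date is Feb 29 (1804 is a leap year (divisible by 4)).
Feb 22 is 7 days before Feb 29; 7 mod 7 = 0, so Wednesday − 0 = Wednesday.

Wednesday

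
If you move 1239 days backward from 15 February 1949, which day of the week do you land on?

First find the weekday of Feb 15, 1949. Doomsday rule: the anchor day for the 1900s is Wednesday. For year 49: 49÷12 = 4 r 1, and 1÷4 = 0, so 4+1+0 = 5.
Wednesday + 5 ≡ Monday — that's 1949's doomsday.
In February the doomsday date is Feb 28 (1949 is not a leap year).
Feb 15 is 13 days before Feb 28; 13 mod 7 = 6, so Monday − 6 = Tuesday.
1239 mod 7 = 0, so 1239 days before a Tuesday is Tuesday − 0 = Tuesday.

Tuesday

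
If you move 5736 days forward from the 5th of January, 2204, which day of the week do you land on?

Sunday

Jan 5, 2204 is a Thursday.
5736 mod 7 = 3, so 5736 days after a Thursday is Thursday + 3 = Sunday.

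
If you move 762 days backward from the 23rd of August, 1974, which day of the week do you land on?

First find the weekday of Aug 23, 1974. Doomsday rule: the anchor day for the 1900s is Wednesday. For year 74: 74÷12 = 6 r 2, and 2÷4 = 0, so 6+2+0 = 8.
Wednesday + 8 ≡ Thursday — that's 1974's doomsday.
In August the doomsday date is Aug 8.
Aug 23 is 15 days after Aug 8; 15 mod 7 = 1, so Thursday + 1 = Friday.
762 mod 7 = 6, so 762 days before a Friday is Friday − 6 = Saturday.

Saturday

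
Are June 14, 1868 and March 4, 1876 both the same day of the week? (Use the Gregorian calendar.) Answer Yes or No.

No

From Jun 14, 1868 to Mar 4, 1876 is 2820 days.
2820 mod 7 = 6, so they are different weekdays.
(Jun 14, 1868 is a Sunday; Mar 4, 1876 is a Saturday.)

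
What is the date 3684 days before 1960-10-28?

September 27, 1950

−366 (one year; includes Feb 29, 1960) → Oct 28, 1959 (3318 left).
−365 (one year) → Oct 28, 1958 (2953 left).
−365 (one year) → Oct 28, 1957 (2588 left).
−365 (one year) → Oct 28, 1956 (2223 left).
−366 (one year; includes Feb 29, 1956) → Oct 28, 1955 (1857 left).
−365 (one year) → Oct 28, 1954 (1492 left).
−365 (one year) → Oct 28, 1953 (1127 left).
−365 (one year) → Oct 28, 1952 (762 left).
−366 (one year; includes Feb 29, 1952) → Oct 28, 1951 (396 left).
−28 → Sep 30, 1951 (end of Sep, 30 days; 368 left).
−30 → Aug 31, 1951 (end of Aug, 31 days; 338 left).
−31 → Jul 31, 1951 (end of Jul, 31 days; 307 left).
−31 → Jun 30, 1951 (end of Jun, 30 days; 276 left).
−30 → May 31, 1951 (end of May, 31 days; 246 left).
−31 → Apr 30, 1951 (end of Apr, 30 days; 215 left).
−30 → Mar 31, 1951 (end of Mar, 31 days; 185 left).
−31 → Feb 28, 1951 (end of Feb, 28 days; 154 left).
−28 → Jan 31, 1951 (end of Jan, 31 days; 126 left).
−31 → Dec 31, 1950 (end of Dec, 31 days; 95 left).
−31 → Nov 30, 1950 (end of Nov, 30 days; 64 left).
−30 → Oct 31, 1950 (end of Oct, 31 days; 34 left).
−31 → Sep 30, 1950 (end of Sep, 30 days; 3 left).
−3 → Sep 27, 1950.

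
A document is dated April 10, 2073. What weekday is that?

Monday

Doomsday rule: the anchor day for the 2000s is Tuesday. For year 73: 73÷12 = 6 r 1, and 1÷4 = 0, so 6+1+0 = 7.
Tuesday + 7 ≡ Tuesday — that's 2073's doomsday.
In April the doomsday date is Apr 4.
Apr 10 is 6 days after Apr 4; 6 mod 7 = 6, so Tuesday + 6 = Monday.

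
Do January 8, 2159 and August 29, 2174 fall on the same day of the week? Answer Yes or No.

Yes

From Jan 8, 2159 to Aug 29, 2174 is 5712 days.
5712 mod 7 = 0, so they are the same weekday.
(Jan 8, 2159 is a Monday; Aug 29, 2174 is a Monday.)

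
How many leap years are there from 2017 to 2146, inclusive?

Multiples of 4 in [2017,2146]: 32.
Of those, multiples of 100: 1 (not leap unless ÷400).
Multiples of 400: 0.
Leap years = 32 − 1 + 0 = 31.

31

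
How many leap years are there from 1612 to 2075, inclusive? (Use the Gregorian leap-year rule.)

113

Multiples of 4 in [1612,2075]: 116.
Of those, multiples of 100: 4 (not leap unless ÷400).
Multiples of 400: 1.
Leap years = 116 − 4 + 1 = 113.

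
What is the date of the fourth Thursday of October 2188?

October 23, 2188

October 1, 2188 is a Wednesday.
The first Thursday is therefore October 2 (1 days later).
The fourth Thursday is 2 + 3×7 = October 23.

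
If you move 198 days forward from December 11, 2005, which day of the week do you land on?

Tuesday

First find the weekday of Dec 11, 2005. Doomsday rule: the anchor day for the 2000s is Tuesday. For year 05: 5÷12 = 0 r 5, and 5÷4 = 1, so 0+5+1 = 6.
Tuesday + 6 ≡ Monday — that's 2005's doomsday.
In December the doomsday date is Dec 12.
Dec 11 is 1 day before Dec 12; 1 mod 7 = 1, so Monday − 1 = Sunday.
198 mod 7 = 2, so 198 days after a Sunday is Sunday + 2 = Tuesday.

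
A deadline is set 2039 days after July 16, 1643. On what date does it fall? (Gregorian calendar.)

February 13, 1649

+366 (one year; includes Feb 29, 1644) → Jul 16, 1644 (1673 left).
+365 (one year) → Jul 16, 1645 (1308 left).
+365 (one year) → Jul 16, 1646 (943 left).
+365 (one year) → Jul 16, 1647 (578 left).
+366 (one year; includes Feb 29, 1648) → Jul 16, 1648 (212 left).
Jul has 31 days: +16 → Aug 1, 1648 (196 left).
Aug has 31 days: +31 → Sep 1, 1648 (165 left).
Sep has 30 days: +30 → Oct 1, 1648 (135 left).
Oct has 31 days: +31 → Nov 1, 1648 (104 left).
Nov has 30 days: +30 → Dec 1, 1648 (74 left).
Dec has 31 days: +31 → Jan 1, 1649 (43 left).
Jan has 31 days: +31 → Feb 1, 1649 (12 left).
+12 → Feb 13, 1649.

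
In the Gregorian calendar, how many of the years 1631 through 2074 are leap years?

Multiples of 4 in [1631,2074]: 111.
Of those, multiples of 100: 4 (not leap unless ÷400).
Multiples of 400: 1.
Leap years = 111 − 4 + 1 = 108.

108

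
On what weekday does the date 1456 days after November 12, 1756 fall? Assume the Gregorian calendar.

First find the weekday of Nov 12, 1756. Doomsday rule: the anchor day for the 1700s is Sunday. For year 56: 56÷12 = 4 r 8, and 8÷4 = 2, so 4+8+2 = 14.
Sunday + 14 ≡ Sunday — that's 1756's doomsday.
In November the doomsday date is Nov 7.
Nov 12 is 5 days after Nov 7; 5 mod 7 = 5, so Sunday + 5 = Friday.
1456 mod 7 = 0, so 1456 days after a Friday is Friday + 0 = Friday.

Friday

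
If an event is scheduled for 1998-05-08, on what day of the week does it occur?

Doomsday rule: the anchor day for the 1900s is Wednesday. For year 98: 98÷12 = 8 r 2, and 2÷4 = 0, so 8+2+0 = 10.
Wednesday + 10 ≡ Saturday — that's 1998's doomsday.
In May the doomsday date is May 9.
May 8 is 1 day before May 9; 1 mod 7 = 1, so Saturday − 1 = Friday.

Friday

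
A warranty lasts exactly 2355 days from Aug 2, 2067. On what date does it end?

+366 (one year; includes Feb 29, 2068) → Aug 2, 2068 (1989 left).
+365 (one year) → Aug 2, 2069 (1624 left).
+365 (one year) → Aug 2, 2070 (1259 left).
+365 (one year) → Aug 2, 2071 (894 left).
+366 (one year; includes Feb 29, 2072) → Aug 2, 2072 (528 left).
+365 (one year) → Aug 2, 2073 (163 left).
Aug has 31 days: +30 → Sep 1, 2073 (133 left).
Sep has 30 days: +30 → Oct 1, 2073 (103 left).
Oct has 31 days: +31 → Nov 1, 2073 (72 left).
Nov has 30 days: +30 → Dec 1, 2073 (42 left).
Dec has 31 days: +31 → Jan 1, 2074 (11 left).
+11 → Jan 12, 2074.

January 12, 2074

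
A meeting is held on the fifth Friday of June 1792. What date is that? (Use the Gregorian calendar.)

June 29, 1792

June 1, 1792 is a Friday.
The first Friday is therefore June 1 (same day).
The fifth Friday is 1 + 4×7 = June 29.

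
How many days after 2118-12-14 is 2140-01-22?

7709

Dec 14, 2118 → Dec 14, 2119: 365 days.
Dec 14, 2119 → Dec 14, 2120: 366 days (Feb 29, 2120 is in that span).
Dec 14, 2120 → Dec 14, 2121: 365 days.
Dec 14, 2121 → Dec 14, 2122: 365 days.
Dec 14, 2122 → Dec 14, 2123: 365 days.
Dec 14, 2123 → Dec 14, 2124: 366 days (Feb 29, 2124 is in that span).
Dec 14, 2124 → Dec 14, 2125: 365 days.
Dec 14, 2125 → Dec 14, 2126: 365 days.
Dec 14, 2126 → Dec 14, 2127: 365 days.
Dec 14, 2127 → Dec 14, 2128: 366 days (Feb 29, 2128 is in that span).
Dec 14, 2128 → Dec 14, 2129: 365 days.
Dec 14, 2129 → Dec 14, 2130: 365 days.
Dec 14, 2130 → Dec 14, 2131: 365 days.
Dec 14, 2131 → Dec 14, 2132: 366 days (Feb 29, 2132 is in that span).
Dec 14, 2132 → Dec 14, 2133: 365 days.
Dec 14, 2133 → Dec 14, 2134: 365 days.
Dec 14, 2134 → Dec 14, 2135: 365 days.
Dec 14, 2135 → Dec 14, 2136: 366 days (Feb 29, 2136 is in that span).
Dec 14, 2136 → Dec 14, 2137: 365 days.
Dec 14, 2137 → Dec 14, 2138: 365 days.
Dec 14, 2138 → Dec 14, 2139: 365 days.
Dec 14, 2139 → Jan 14, 2140: 31 days (December has 31).
Jan 14, 2140 → Jan 22, 2140: 8 days.
Total: 7709 days.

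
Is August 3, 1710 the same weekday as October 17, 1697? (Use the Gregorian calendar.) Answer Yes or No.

From Oct 17, 1697 to Aug 3, 1710 is 4672 days.
4672 mod 7 = 3, so they are different weekdays.
(Oct 17, 1697 is a Thursday; Aug 3, 1710 is a Sunday.)

No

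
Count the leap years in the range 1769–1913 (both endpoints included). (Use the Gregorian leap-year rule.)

Multiples of 4 in [1769,1913]: 36.
Of those, multiples of 100: 2 (not leap unless ÷400).
Multiples of 400: 0.
Leap years = 36 − 2 + 0 = 34.

34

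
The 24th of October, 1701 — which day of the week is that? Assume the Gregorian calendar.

Doomsday rule: the anchor day for the 1700s is Sunday. For year 01: 1÷12 = 0 r 1, and 1÷4 = 0, so 0+1+0 = 1.
Sunday + 1 ≡ Monday — that's 1701's doomsday.
In October the doomsday date is Oct 10.
Oct 24 is 14 days after Oct 10; 14 mod 7 = 0, so Monday + 0 = Monday.

Monday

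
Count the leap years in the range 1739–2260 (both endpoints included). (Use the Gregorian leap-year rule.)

Multiples of 4 in [1739,2260]: 131.
Of those, multiples of 100: 5 (not leap unless ÷400).
Multiples of 400: 1.
Leap years = 131 − 5 + 1 = 127.

127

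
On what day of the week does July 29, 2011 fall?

Friday

Doomsday rule: the anchor day for the 2000s is Tuesday. For year 11: 11÷12 = 0 r 11, and 11÷4 = 2, so 0+11+2 = 13.
Tuesday + 13 ≡ Monday — that's 2011's doomsday.
In July the doomsday date is Jul 11.
Jul 29 is 18 days after Jul 11; 18 mod 7 = 4, so Monday + 4 = Friday.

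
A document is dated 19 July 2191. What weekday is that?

Doomsday rule: the anchor day for the 2100s is Sunday. For year 91: 91÷12 = 7 r 7, and 7÷4 = 1, so 7+7+1 = 15.
Sunday + 15 ≡ Monday — that's 2191's doomsday.
In July the doomsday date is Jul 11.
Jul 19 is 8 days after Jul 11; 8 mod 7 = 1, so Monday + 1 = Tuesday.

Tuesday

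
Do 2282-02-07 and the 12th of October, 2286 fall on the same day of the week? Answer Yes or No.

Yes

From Feb 7, 2282 to Oct 12, 2286 is 1708 days.
1708 mod 7 = 0, so they are the same weekday.
(Feb 7, 2282 is a Tuesday; Oct 12, 2286 is a Tuesday.)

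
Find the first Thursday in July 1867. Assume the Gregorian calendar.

July 4, 1867

July 1, 1867 is a Monday.
The first Thursday is therefore July 4 (3 days later).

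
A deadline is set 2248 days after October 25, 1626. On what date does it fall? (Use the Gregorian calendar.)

December 20, 1632

+365 (one year) → Oct 25, 1627 (1883 left).
+366 (one year; includes Feb 29, 1628) → Oct 25, 1628 (1517 left).
+365 (one year) → Oct 25, 1629 (1152 left).
+365 (one year) → Oct 25, 1630 (787 left).
+365 (one year) → Oct 25, 1631 (422 left).
+366 (one year; includes Feb 29, 1632) → Oct 25, 1632 (56 left).
Oct has 31 days: +7 → Nov 1, 1632 (49 left).
Nov has 30 days: +30 → Dec 1, 1632 (19 left).
+19 → Dec 20, 1632.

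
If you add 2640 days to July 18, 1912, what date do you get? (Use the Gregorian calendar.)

+365 (one year) → Jul 18, 1913 (2275 left).
+365 (one year) → Jul 18, 1914 (1910 left).
+365 (one year) → Jul 18, 1915 (1545 left).
+366 (one year; includes Feb 29, 1916) → Jul 18, 1916 (1179 left).
+365 (one year) → Jul 18, 1917 (814 left).
+365 (one year) → Jul 18, 1918 (449 left).
+365 (one year) → Jul 18, 1919 (84 left).
Jul has 31 days: +14 → Aug 1, 1919 (70 left).
Aug has 31 days: +31 → Sep 1, 1919 (39 left).
Sep has 30 days: +30 → Oct 1, 1919 (9 left).
+9 → Oct 10, 1919.

October 10, 1919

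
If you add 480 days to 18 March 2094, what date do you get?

+365 (one year) → Mar 18, 2095 (115 left).
Mar has 31 days: +14 → Apr 1, 2095 (101 left).
Apr has 30 days: +30 → May 1, 2095 (71 left).
May has 31 days: +31 → Jun 1, 2095 (40 left).
Jun has 30 days: +30 → Jul 1, 2095 (10 left).
+10 → Jul 11, 2095.

July 11, 2095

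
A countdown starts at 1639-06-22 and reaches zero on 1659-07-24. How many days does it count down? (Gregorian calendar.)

Jun 22, 1639 → Jun 22, 1640: 366 days (Feb 29, 1640 is in that span).
Jun 22, 1640 → Jun 22, 1641: 365 days.
Jun 22, 1641 → Jun 22, 1642: 365 days.
Jun 22, 1642 → Jun 22, 1643: 365 days.
Jun 22, 1643 → Jun 22, 1644: 366 days (Feb 29, 1644 is in that span).
Jun 22, 1644 → Jun 22, 1645: 365 days.
Jun 22, 1645 → Jun 22, 1646: 365 days.
Jun 22, 1646 → Jun 22, 1647: 365 days.
Jun 22, 1647 → Jun 22, 1648: 366 days (Feb 29, 1648 is in that span).
Jun 22, 1648 → Jun 22, 1649: 365 days.
Jun 22, 1649 → Jun 22, 1650: 365 days.
Jun 22, 1650 → Jun 22, 1651: 365 days.
Jun 22, 1651 → Jun 22, 1652: 366 days (Feb 29, 1652 is in that span).
Jun 22, 1652 → Jun 22, 1653: 365 days.
Jun 22, 1653 → Jun 22, 1654: 365 days.
Jun 22, 1654 → Jun 22, 1655: 365 days.
Jun 22, 1655 → Jun 22, 1656: 366 days (Feb 29, 1656 is in that span).
Jun 22, 1656 → Jun 22, 1657: 365 days.
Jun 22, 1657 → Jun 22, 1658: 365 days.
Jun 22, 1658 → Jul 22, 1658: 30 days (June has 30).
Jul 22, 1658 → Aug 22, 1658: 31 days (July has 31).
Aug 22, 1658 → Sep 22, 1658: 31 days (August has 31).
Sep 22, 1658 → Oct 22, 1658: 30 days (September has 30).
Oct 22, 1658 → Nov 22, 1658: 31 days (October has 31).
Nov 22, 1658 → Dec 22, 1658: 30 days (November has 30).
Dec 22, 1658 → Jan 22, 1659: 31 days (December has 31).
Jan 22, 1659 → Feb 22, 1659: 31 days (January has 31).
Feb 22, 1659 → Mar 22, 1659: 28 days (February has 28).
Mar 22, 1659 → Apr 22, 1659: 31 days (March has 31).
Apr 22, 1659 → May 22, 1659: 30 days (April has 30).
May 22, 1659 → Jun 22, 1659: 31 days (May has 31).
Jun 22, 1659 → Jul 22, 1659: 30 days (June has 30).
Jul 22, 1659 → Jul 24, 1659: 2 days.
Total: 7337 days.

7337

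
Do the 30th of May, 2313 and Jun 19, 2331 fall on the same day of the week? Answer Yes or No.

Yes

From May 30, 2313 to Jun 19, 2331 is 6594 days.
6594 mod 7 = 0, so they are the same weekday.
(May 30, 2313 is a Friday; Jun 19, 2331 is a Friday.)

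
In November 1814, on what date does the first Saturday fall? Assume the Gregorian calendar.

November 1, 1814 is a Tuesday.
The first Saturday is therefore November 5 (4 days later).

November 5, 1814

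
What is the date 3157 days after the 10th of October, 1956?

+365 (one year) → Oct 10, 1957 (2792 left).
+365 (one year) → Oct 10, 1958 (2427 left).
+365 (one year) → Oct 10, 1959 (2062 left).
+366 (one year; includes Feb 29, 1960) → Oct 10, 1960 (1696 left).
+365 (one year) → Oct 10, 1961 (1331 left).
+365 (one year) → Oct 10, 1962 (966 left).
+365 (one year) → Oct 10, 1963 (601 left).
+366 (one year; includes Feb 29, 1964) → Oct 10, 1964 (235 left).
Oct has 31 days: +22 → Nov 1, 1964 (213 left).
Nov has 30 days: +30 → Dec 1, 1964 (183 left).
Dec has 31 days: +31 → Jan 1, 1965 (152 left).
Jan has 31 days: +31 → Feb 1, 1965 (121 left).
Feb has 28 days: +28 → Mar 1, 1965 (93 left).
Mar has 31 days: +31 → Apr 1, 1965 (62 left).
Apr has 30 days: +30 → May 1, 1965 (32 left).
May has 31 days: +31 → Jun 1, 1965 (1 left).
+1 → Jun 2, 1965.

June 2, 1965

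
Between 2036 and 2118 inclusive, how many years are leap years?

Multiples of 4 in [2036,2118]: 21.
Of those, multiples of 100: 1 (not leap unless ÷400).
Multiples of 400: 0.
Leap years = 21 − 1 + 0 = 20.

20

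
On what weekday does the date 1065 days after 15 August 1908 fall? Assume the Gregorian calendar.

First find the weekday of Aug 15, 1908. Doomsday rule: the anchor day for the 1900s is Wednesday. For year 08: 8÷12 = 0 r 8, and 8÷4 = 2, so 0+8+2 = 10.
Wednesday + 10 ≡ Saturday — that's 1908's doomsday.
In August the doomsday date is Aug 8.
Aug 15 is 7 days after Aug 8; 7 mod 7 = 0, so Saturday + 0 = Saturday.
1065 mod 7 = 1, so 1065 days after a Saturday is Saturday + 1 = Sunday.

Sunday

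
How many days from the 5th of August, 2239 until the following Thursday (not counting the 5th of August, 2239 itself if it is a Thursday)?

Aug 5, 2239 is a Monday.
From Monday to the next Thursday is 3 days.

3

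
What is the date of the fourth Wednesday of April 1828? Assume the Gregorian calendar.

April 1, 1828 is a Tuesday.
The first Wednesday is therefore April 2 (1 days later).
The fourth Wednesday is 2 + 3×7 = April 23.

April 23, 1828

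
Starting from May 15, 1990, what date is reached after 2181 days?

+365 (one year) → May 15, 1991 (1816 left).
+366 (one year; includes Feb 29, 1992) → May 15, 1992 (1450 left).
+365 (one year) → May 15, 1993 (1085 left).
+365 (one year) → May 15, 1994 (720 left).
+365 (one year) → May 15, 1995 (355 left).
May has 31 days: +17 → Jun 1, 1995 (338 left).
Jun has 30 days: +30 → Jul 1, 1995 (308 left).
Jul has 31 days: +31 → Aug 1, 1995 (277 left).
Aug has 31 days: +31 → Sep 1, 1995 (246 left).
Sep has 30 days: +30 → Oct 1, 1995 (216 left).
Oct has 31 days: +31 → Nov 1, 1995 (185 left).
Nov has 30 days: +30 → Dec 1, 1995 (155 left).
Dec has 31 days: +31 → Jan 1, 1996 (124 left).
Jan has 31 days: +31 → Feb 1, 1996 (93 left).
Feb has 29 days: +29 → Mar 1, 1996 (64 left).
Mar has 31 days: +31 → Apr 1, 1996 (33 left).
Apr has 30 days: +30 → May 1, 1996 (3 left).
+3 → May 4, 1996.

May 4, 1996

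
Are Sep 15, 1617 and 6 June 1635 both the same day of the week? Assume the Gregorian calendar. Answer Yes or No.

No

From Sep 15, 1617 to Jun 6, 1635 is 6473 days.
6473 mod 7 = 5, so they are different weekdays.
(Sep 15, 1617 is a Friday; Jun 6, 1635 is a Wednesday.)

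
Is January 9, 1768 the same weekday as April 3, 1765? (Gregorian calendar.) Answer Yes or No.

From Apr 3, 1765 to Jan 9, 1768 is 1011 days.
1011 mod 7 = 3, so they are different weekdays.
(Apr 3, 1765 is a Wednesday; Jan 9, 1768 is a Saturday.)

No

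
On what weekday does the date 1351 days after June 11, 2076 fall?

Thursday

First find the weekday of Jun 11, 2076. Doomsday rule: the anchor day for the 2000s is Tuesday. For year 76: 76÷12 = 6 r 4, and 4÷4 = 1, so 6+4+1 = 11.
Tuesday + 11 ≡ Saturday — that's 2076's doomsday.
In June the doomsday date is Jun 6.
Jun 11 is 5 days after Jun 6; 5 mod 7 = 5, so Saturday + 5 = Thursday.
1351 mod 7 = 0, so 1351 days after a Thursday is Thursday + 0 = Thursday.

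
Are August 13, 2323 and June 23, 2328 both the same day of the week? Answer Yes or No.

From Aug 13, 2323 to Jun 23, 2328 is 1776 days.
1776 mod 7 = 5, so they are different weekdays.
(Aug 13, 2323 is a Monday; Jun 23, 2328 is a Saturday.)

No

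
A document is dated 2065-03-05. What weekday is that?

Thursday

Doomsday rule: the anchor day for the 2000s is Tuesday. For year 65: 65÷12 = 5 r 5, and 5÷4 = 1, so 5+5+1 = 11.
Tuesday + 11 ≡ Saturday — that's 2065's doomsday.
In March the doomsday date is Mar 14.
Mar 5 is 9 days before Mar 14; 9 mod 7 = 2, so Saturday − 2 = Thursday.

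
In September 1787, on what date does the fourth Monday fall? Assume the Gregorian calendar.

September 24, 1787

September 1, 1787 is a Saturday.
The first Monday is therefore September 3 (2 days later).
The fourth Monday is 3 + 3×7 = September 24.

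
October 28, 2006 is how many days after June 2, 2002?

Jun 2, 2002 → Jun 2, 2003: 365 days.
Jun 2, 2003 → Jun 2, 2004: 366 days (Feb 29, 2004 is in that span).
Jun 2, 2004 → Jun 2, 2005: 365 days.
Jun 2, 2005 → Jun 2, 2006: 365 days.
Jun 2, 2006 → Jul 2, 2006: 30 days (June has 30).
Jul 2, 2006 → Aug 2, 2006: 31 days (July has 31).
Aug 2, 2006 → Sep 2, 2006: 31 days (August has 31).
Sep 2, 2006 → Oct 2, 2006: 30 days (September has 30).
Oct 2, 2006 → Oct 28, 2006: 26 days.
Total: 1609 days.

1609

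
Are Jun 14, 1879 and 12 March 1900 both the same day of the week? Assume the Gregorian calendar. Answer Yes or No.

From Jun 14, 1879 to Mar 12, 1900 is 7576 days.
7576 mod 7 = 2, so they are different weekdays.
(Jun 14, 1879 is a Saturday; Mar 12, 1900 is a Monday.)

No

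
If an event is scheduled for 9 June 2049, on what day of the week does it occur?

Wednesday

Doomsday rule: the anchor day for the 2000s is Tuesday. For year 49: 49÷12 = 4 r 1, and 1÷4 = 0, so 4+1+0 = 5.
Tuesday + 5 ≡ Sunday — that's 2049's doomsday.
In June the doomsday date is Jun 6.
Jun 9 is 3 days after Jun 6; 3 mod 7 = 3, so Sunday + 3 = Wednesday.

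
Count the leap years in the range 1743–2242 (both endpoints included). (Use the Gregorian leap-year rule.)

121

Multiples of 4 in [1743,2242]: 125.
Of those, multiples of 100: 5 (not leap unless ÷400).
Multiples of 400: 1.
Leap years = 125 − 5 + 1 = 121.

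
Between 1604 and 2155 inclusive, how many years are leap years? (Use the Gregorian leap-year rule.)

Multiples of 4 in [1604,2155]: 138.
Of those, multiples of 100: 5 (not leap unless ÷400).
Multiples of 400: 1.
Leap years = 138 − 5 + 1 = 134.

134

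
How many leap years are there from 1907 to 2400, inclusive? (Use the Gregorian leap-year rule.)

121

Multiples of 4 in [1907,2400]: 124.
Of those, multiples of 100: 5 (not leap unless ÷400).
Multiples of 400: 2.
Leap years = 124 − 5 + 2 = 121.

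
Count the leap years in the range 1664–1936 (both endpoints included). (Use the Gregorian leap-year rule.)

66

Multiples of 4 in [1664,1936]: 69.
Of those, multiples of 100: 3 (not leap unless ÷400).
Multiples of 400: 0.
Leap years = 69 − 3 + 0 = 66.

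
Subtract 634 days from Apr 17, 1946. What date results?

−365 (one year) → Apr 17, 1945 (269 left).
−17 → Mar 31, 1945 (end of Mar, 31 days; 252 left).
−31 → Feb 28, 1945 (end of Feb, 28 days; 221 left).
−28 → Jan 31, 1945 (end of Jan, 31 days; 193 left).
−31 → Dec 31, 1944 (end of Dec, 31 days; 162 left).
−31 → Nov 30, 1944 (end of Nov, 30 days; 131 left).
−30 → Oct 31, 1944 (end of Oct, 31 days; 101 left).
−31 → Sep 30, 1944 (end of Sep, 30 days; 70 left).
−30 → Aug 31, 1944 (end of Aug, 31 days; 40 left).
−31 → Jul 31, 1944 (end of Jul, 31 days; 9 left).
−9 → Jul 22, 1944.

July 22, 1944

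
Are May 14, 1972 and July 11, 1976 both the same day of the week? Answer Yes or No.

From May 14, 1972 to Jul 11, 1976 is 1519 days.
1519 mod 7 = 0, so they are the same weekday.
(May 14, 1972 is a Sunday; Jul 11, 1976 is a Sunday.)

Yes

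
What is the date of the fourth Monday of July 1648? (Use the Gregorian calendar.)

July 1, 1648 is a Wednesday.
The first Monday is therefore July 6 (5 days later).
The fourth Monday is 6 + 3×7 = July 27.

July 27, 1648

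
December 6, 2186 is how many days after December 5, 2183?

Dec 5, 2183 → Dec 5, 2184: 366 days (Feb 29, 2184 is in that span).
Dec 5, 2184 → Dec 5, 2185: 365 days.
Dec 5, 2185 → Jan 5, 2186: 31 days (December has 31).
Jan 5, 2186 → Feb 5, 2186: 31 days (January has 31).
Feb 5, 2186 → Mar 5, 2186: 28 days (February has 28).
Mar 5, 2186 → Apr 5, 2186: 31 days (March has 31).
Apr 5, 2186 → May 5, 2186: 30 days (April has 30).
May 5, 2186 → Jun 5, 2186: 31 days (May has 31).
Jun 5, 2186 → Jul 5, 2186: 30 days (June has 30).
Jul 5, 2186 → Aug 5, 2186: 31 days (July has 31).
Aug 5, 2186 → Sep 5, 2186: 31 days (August has 31).
Sep 5, 2186 → Oct 5, 2186: 30 days (September has 30).
Oct 5, 2186 → Nov 5, 2186: 31 days (October has 31).
Nov 5, 2186 → Dec 5, 2186: 30 days (November has 30).
Dec 5, 2186 → Dec 6, 2186: 1 days.
Total: 1097 days.

1097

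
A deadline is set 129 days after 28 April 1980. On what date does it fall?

Apr has 30 days: +3 → May 1, 1980 (126 left).
May has 31 days: +31 → Jun 1, 1980 (95 left).
Jun has 30 days: +30 → Jul 1, 1980 (65 left).
Jul has 31 days: +31 → Aug 1, 1980 (34 left).
Aug has 31 days: +31 → Sep 1, 1980 (3 left).
+3 → Sep 4, 1980.

September 4, 1980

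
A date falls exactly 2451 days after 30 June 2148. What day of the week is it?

Monday

Jun 30, 2148 is a Sunday.
2451 mod 7 = 1, so 2451 days after a Sunday is Sunday + 1 = Monday.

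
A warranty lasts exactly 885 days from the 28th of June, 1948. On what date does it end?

+365 (one year) → Jun 28, 1949 (520 left).
+365 (one year) → Jun 28, 1950 (155 left).
Jun has 30 days: +3 → Jul 1, 1950 (152 left).
Jul has 31 days: +31 → Aug 1, 1950 (121 left).
Aug has 31 days: +31 → Sep 1, 1950 (90 left).
Sep has 30 days: +30 → Oct 1, 1950 (60 left).
Oct has 31 days: +31 → Nov 1, 1950 (29 left).
+29 → Nov 30, 1950.

November 30, 1950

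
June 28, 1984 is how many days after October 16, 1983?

256

Oct 16, 1983 → Nov 16, 1983: 31 days (October has 31).
Nov 16, 1983 → Dec 16, 1983: 30 days (November has 30).
Dec 16, 1983 → Jan 16, 1984: 31 days (December has 31).
Jan 16, 1984 → Feb 16, 1984: 31 days (January has 31).
Feb 16, 1984 → Mar 16, 1984: 29 days (February has 29).
Mar 16, 1984 → Apr 16, 1984: 31 days (March has 31).
Apr 16, 1984 → May 16, 1984: 30 days (April has 30).
May 16, 1984 → Jun 16, 1984: 31 days (May has 31).
Jun 16, 1984 → Jun 28, 1984: 12 days.
Total: 256 days.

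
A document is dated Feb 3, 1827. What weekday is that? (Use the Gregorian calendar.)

Saturday

January 1, 1827 is a Monday.
Jan 1, 1827 → Feb 1, 1827: 31 days (January has 31).
Feb 1, 1827 → Feb 3, 1827: 2 days.
Total: 33 days.
33 mod 7 = 5, so Monday + 5 = Saturday.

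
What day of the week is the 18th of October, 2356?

Thursday

Doomsday rule: the anchor day for the 2300s is Wednesday. For year 56: 56÷12 = 4 r 8, and 8÷4 = 2, so 4+8+2 = 14.
Wednesday + 14 ≡ Wednesday — that's 2356's doomsday.
In October the doomsday date is Oct 10.
Oct 18 is 8 days after Oct 10; 8 mod 7 = 1, so Wednesday + 1 = Thursday.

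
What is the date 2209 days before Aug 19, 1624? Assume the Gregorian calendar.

−366 (one year; includes Feb 29, 1624) → Aug 19, 1623 (1843 left).
−365 (one year) → Aug 19, 1622 (1478 left).
−365 (one year) → Aug 19, 1621 (1113 left).
−365 (one year) → Aug 19, 1620 (748 left).
−366 (one year; includes Feb 29, 1620) → Aug 19, 1619 (382 left).
−19 → Jul 31, 1619 (end of Jul, 31 days; 363 left).
−31 → Jun 30, 1619 (end of Jun, 30 days; 332 left).
−30 → May 31, 1619 (end of May, 31 days; 302 left).
−31 → Apr 30, 1619 (end of Apr, 30 days; 271 left).
−30 → Mar 31, 1619 (end of Mar, 31 days; 241 left).
−31 → Feb 28, 1619 (end of Feb, 28 days; 210 left).
−28 → Jan 31, 1619 (end of Jan, 31 days; 182 left).
−31 → Dec 31, 1618 (end of Dec, 31 days; 151 left).
−31 → Nov 30, 1618 (end of Nov, 30 days; 120 left).
−30 → Oct 31, 1618 (end of Oct, 31 days; 90 left).
−31 → Sep 30, 1618 (end of Sep, 30 days; 59 left).
−30 → Aug 31, 1618 (end of Aug, 31 days; 29 left).
−29 → Aug 2, 1618.

August 2, 1618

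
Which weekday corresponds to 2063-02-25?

Sunday

Doomsday rule: the anchor day for the 2000s is Tuesday. For year 63: 63÷12 = 5 r 3, and 3÷4 = 0, so 5+3+0 = 8.
Tuesday + 8 ≡ Wednesday — that's 2063's doomsday.
In February the doomsday date is Feb 28 (2063 is not a leap year).
Feb 25 is 3 days before Feb 28; 3 mod 7 = 3, so Wednesday − 3 = Sunday.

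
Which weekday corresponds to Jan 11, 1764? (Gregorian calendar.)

Doomsday rule: the anchor day for the 1700s is Sunday. For year 64: 64÷12 = 5 r 4, and 4÷4 = 1, so 5+4+1 = 10.
Sunday + 10 ≡ Wednesday — that's 1764's doomsday.
In January the doomsday date is Jan 4 (1764 is a leap year (divisible by 4)).
Jan 11 is 7 days after Jan 4; 7 mod 7 = 0, so Wednesday + 0 = Wednesday.

Wednesday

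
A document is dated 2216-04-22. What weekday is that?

Doomsday rule: the anchor day for the 2200s is Friday. For year 16: 16÷12 = 1 r 4, and 4÷4 = 1, so 1+4+1 = 6.
Friday + 6 ≡ Thursday — that's 2216's doomsday.
In April the doomsday date is Apr 4.
Apr 22 is 18 days after Apr 4; 18 mod 7 = 4, so Thursday + 4 = Monday.

Monday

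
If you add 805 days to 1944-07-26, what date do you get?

October 9, 1946

+365 (one year) → Jul 26, 1945 (440 left).
+365 (one year) → Jul 26, 1946 (75 left).
Jul has 31 days: +6 → Aug 1, 1946 (69 left).
Aug has 31 days: +31 → Sep 1, 1946 (38 left).
Sep has 30 days: +30 → Oct 1, 1946 (8 left).
+8 → Oct 9, 1946.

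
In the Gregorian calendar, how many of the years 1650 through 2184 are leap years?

130

Multiples of 4 in [1650,2184]: 134.
Of those, multiples of 100: 5 (not leap unless ÷400).
Multiples of 400: 1.
Leap years = 134 − 5 + 1 = 130.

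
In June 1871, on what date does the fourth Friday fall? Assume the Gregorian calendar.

June 1, 1871 is a Thursday.
The first Friday is therefore June 2 (1 days later).
The fourth Friday is 2 + 3×7 = June 23.

June 23, 1871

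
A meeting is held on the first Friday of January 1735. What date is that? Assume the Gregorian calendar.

January 1, 1735 is a Saturday.
The first Friday is therefore January 7 (6 days later).

January 7, 1735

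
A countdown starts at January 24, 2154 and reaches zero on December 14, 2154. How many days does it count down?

Jan 24, 2154 → Feb 24, 2154: 31 days (January has 31).
Feb 24, 2154 → Mar 24, 2154: 28 days (February has 28).
Mar 24, 2154 → Apr 24, 2154: 31 days (March has 31).
Apr 24, 2154 → May 24, 2154: 30 days (April has 30).
May 24, 2154 → Jun 24, 2154: 31 days (May has 31).
Jun 24, 2154 → Jul 24, 2154: 30 days (June has 30).
Jul 24, 2154 → Aug 24, 2154: 31 days (July has 31).
Aug 24, 2154 → Sep 24, 2154: 31 days (August has 31).
Sep 24, 2154 → Oct 24, 2154: 30 days (September has 30).
Oct 24, 2154 → Nov 24, 2154: 31 days (October has 31).
Nov 24, 2154 → Dec 14, 2154: 20 days.
Total: 324 days.

324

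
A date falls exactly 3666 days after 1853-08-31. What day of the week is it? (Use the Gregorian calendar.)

First find the weekday of Aug 31, 1853. Doomsday rule: the anchor day for the 1800s is Friday. For year 53: 53÷12 = 4 r 5, and 5÷4 = 1, so 4+5+1 = 10.
Friday + 10 ≡ Monday — that's 1853's doomsday.
In August the doomsday date is Aug 8.
Aug 31 is 23 days after Aug 8; 23 mod 7 = 2, so Monday + 2 = Wednesday.
3666 mod 7 = 5, so 3666 days after a Wednesday is Wednesday + 5 = Monday.

Monday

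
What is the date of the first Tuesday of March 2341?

March 4, 2341

March 1, 2341 is a Saturday.
The first Tuesday is therefore March 4 (3 days later).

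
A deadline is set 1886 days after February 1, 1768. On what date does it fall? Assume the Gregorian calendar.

+366 (one year; includes Feb 29, 1768) → Feb 1, 1769 (1520 left).
+365 (one year) → Feb 1, 1770 (1155 left).
+365 (one year) → Feb 1, 1771 (790 left).
+365 (one year) → Feb 1, 1772 (425 left).
+366 (one year; includes Feb 29, 1772) → Feb 1, 1773 (59 left).
Feb has 28 days: +28 → Mar 1, 1773 (31 left).
Mar has 31 days: +31 → Apr 1, 1773 (0 left).

April 1, 1773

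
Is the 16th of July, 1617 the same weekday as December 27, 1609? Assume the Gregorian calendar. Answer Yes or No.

Yes

From Dec 27, 1609 to Jul 16, 1617 is 2758 days.
2758 mod 7 = 0, so they are the same weekday.
(Dec 27, 1609 is a Sunday; Jul 16, 1617 is a Sunday.)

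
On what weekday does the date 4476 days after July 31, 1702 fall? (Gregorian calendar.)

Jul 31, 1702 is a Monday.
4476 mod 7 = 3, so 4476 days after a Monday is Monday + 3 = Thursday.

Thursday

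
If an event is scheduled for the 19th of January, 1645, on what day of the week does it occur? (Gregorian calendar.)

Doomsday rule: the anchor day for the 1600s is Tuesday. For year 45: 45÷12 = 3 r 9, and 9÷4 = 2, so 3+9+2 = 14.
Tuesday + 14 ≡ Tuesday — that's 1645's doomsday.
In January the doomsday date is Jan 3 (1645 is not a leap year).
Jan 19 is 16 days after Jan 3; 16 mod 7 = 2, so Tuesday + 2 = Thursday.

Thursday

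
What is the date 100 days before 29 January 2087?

October 21, 2086

−29 → Dec 31, 2086 (end of Dec, 31 days; 71 left).
−31 → Nov 30, 2086 (end of Nov, 30 days; 40 left).
−30 → Oct 31, 2086 (end of Oct, 31 days; 10 left).
−10 → Oct 21, 2086.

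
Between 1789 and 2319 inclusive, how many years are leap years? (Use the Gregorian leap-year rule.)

127

Multiples of 4 in [1789,2319]: 132.
Of those, multiples of 100: 6 (not leap unless ÷400).
Multiples of 400: 1.
Leap years = 132 − 6 + 1 = 127.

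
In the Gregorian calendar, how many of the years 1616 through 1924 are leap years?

75

Multiples of 4 in [1616,1924]: 78.
Of those, multiples of 100: 3 (not leap unless ÷400).
Multiples of 400: 0.
Leap years = 78 − 3 + 0 = 75.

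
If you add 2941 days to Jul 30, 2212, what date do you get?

August 18, 2220

+365 (one year) → Jul 30, 2213 (2576 left).
+365 (one year) → Jul 30, 2214 (2211 left).
+365 (one year) → Jul 30, 2215 (1846 left).
+366 (one year; includes Feb 29, 2216) → Jul 30, 2216 (1480 left).
+365 (one year) → Jul 30, 2217 (1115 left).
+365 (one year) → Jul 30, 2218 (750 left).
+365 (one year) → Jul 30, 2219 (385 left).
Jul has 31 days: +2 → Aug 1, 2219 (383 left).
Aug has 31 days: +31 → Sep 1, 2219 (352 left).
Sep has 30 days: +30 → Oct 1, 2219 (322 left).
Oct has 31 days: +31 → Nov 1, 2219 (291 left).
Nov has 30 days: +30 → Dec 1, 2219 (261 left).
Dec has 31 days: +31 → Jan 1, 2220 (230 left).
Jan has 31 days: +31 → Feb 1, 2220 (199 left).
Feb has 29 days: +29 → Mar 1, 2220 (170 left).
Mar has 31 days: +31 → Apr 1, 2220 (139 left).
Apr has 30 days: +30 → May 1, 2220 (109 left).
May has 31 days: +31 → Jun 1, 2220 (78 left).
Jun has 30 days: +30 → Jul 1, 2220 (48 left).
Jul has 31 days: +31 → Aug 1, 2220 (17 left).
+17 → Aug 18, 2220.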